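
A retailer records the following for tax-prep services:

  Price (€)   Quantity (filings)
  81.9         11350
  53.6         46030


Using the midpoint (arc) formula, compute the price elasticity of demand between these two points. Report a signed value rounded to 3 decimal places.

%ΔQ = (46030 − 11350) / [(11350 + 46030)/2] = 34680/28690 = 1.208783…
%ΔP = (53.6 − 81.9) / [(81.9 + 53.6)/2] = -28.3/67.75 = -0.417712…
Arc Ed = %ΔQ / %ΔP = (34680/28690) / (-28.3/67.75) = -2.89381…

-2.894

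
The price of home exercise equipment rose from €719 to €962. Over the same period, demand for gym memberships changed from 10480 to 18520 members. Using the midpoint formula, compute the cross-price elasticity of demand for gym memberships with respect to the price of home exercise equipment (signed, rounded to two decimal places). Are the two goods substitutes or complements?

%ΔQ_{gym memberships} = (18520 − 10480)/avg = 8040/14500 = 0.554482…
%ΔP_{home exercise equipment} = (962 − 719)/avg = 243/840.5 = 0.289113…
E_cross = (8040/14500) / (243/840.5) = 1.9178…
E_cross > 0 ⇒ the goods are substitutes.

1.92; substitutes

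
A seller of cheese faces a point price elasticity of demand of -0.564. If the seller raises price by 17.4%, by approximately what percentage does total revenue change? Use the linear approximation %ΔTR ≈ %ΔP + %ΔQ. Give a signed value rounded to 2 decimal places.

+7.59%

%ΔQ ≈ Ed × %ΔP = (-0.564) × (+17.4%) = -9.8136%
%ΔTR ≈ %ΔP + %ΔQ = (+17.4%) + (-9.8136%) = +7.5864%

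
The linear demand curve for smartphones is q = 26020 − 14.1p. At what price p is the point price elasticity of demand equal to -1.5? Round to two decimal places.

Ed = −14.1p/(26020 − 14.1p). Set this equal to -1.5:
14.1p = 1.5·(26020 − 14.1p) ⇒ 14.1p(1 + 1.5) = 1.5·26020
p = 1.5·26020 / (14.1·2.5) = 1107.2340…

1107.23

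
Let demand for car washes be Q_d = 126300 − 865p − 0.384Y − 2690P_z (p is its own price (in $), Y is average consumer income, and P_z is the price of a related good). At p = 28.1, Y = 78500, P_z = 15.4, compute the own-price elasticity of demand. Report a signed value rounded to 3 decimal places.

At the given values, Q_d = 126300 − 865(28.1) − 0.384(78500) − 2690(15.4) = 30423.5.
∂Q_d/∂p = −865.
E = (-865) × (28.1/30423.5) = -0.79893…

-0.799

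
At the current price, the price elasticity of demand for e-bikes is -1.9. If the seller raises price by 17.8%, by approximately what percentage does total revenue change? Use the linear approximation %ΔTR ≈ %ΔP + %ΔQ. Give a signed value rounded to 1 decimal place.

%ΔQ ≈ Ed × %ΔP = (-1.9) × (+17.8%) = -33.8200%
%ΔTR ≈ %ΔP + %ΔQ = (+17.8%) + (-33.8200%) = -16.0200%

-16.0%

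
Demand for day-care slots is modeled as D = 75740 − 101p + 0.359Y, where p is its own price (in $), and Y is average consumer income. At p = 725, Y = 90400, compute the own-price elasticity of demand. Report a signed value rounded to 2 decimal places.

-2.09

At the given values, D = 75740 − 101(725) + 0.359(90400) = 34968.6.
∂D/∂p = −101.
E = (-101) × (725/34968.6) = -2.0940…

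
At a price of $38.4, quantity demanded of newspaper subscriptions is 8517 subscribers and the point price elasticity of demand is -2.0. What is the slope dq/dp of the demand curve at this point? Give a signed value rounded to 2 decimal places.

-443.59

Ed = (dq/dp)·(p/q) ⇒ dq/dp = Ed·q/p = (-2.0)·8517/38.4 = -443.5937…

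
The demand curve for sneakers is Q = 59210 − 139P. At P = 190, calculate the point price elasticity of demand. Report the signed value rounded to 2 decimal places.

dQ/dP = −139. At P = 190, Q = 59210 − 139(190) = 32800.
Ed = (dQ/dP)·(P/Q) = −139 × (190/32800) = -0.8051…

-0.81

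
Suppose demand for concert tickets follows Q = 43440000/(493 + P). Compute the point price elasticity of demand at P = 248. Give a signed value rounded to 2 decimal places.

-0.33

dQ/dP = −43440000/(493 + P)² = -79.114. At P = 248, Q = 58623.5.
Ed = (dQ/dP)·(P/Q) = (-79.114) × (248/58623.5) = -0.3346…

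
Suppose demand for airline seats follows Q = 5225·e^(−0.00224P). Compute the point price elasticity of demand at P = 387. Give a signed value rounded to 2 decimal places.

dQ/dP = −0.00224·Q = -4.91873. At P = 387, Q = 2195.86.
Ed = (dQ/dP)·(P/Q) = (-4.91873) × (387/2195.86) = -0.8668…

-0.87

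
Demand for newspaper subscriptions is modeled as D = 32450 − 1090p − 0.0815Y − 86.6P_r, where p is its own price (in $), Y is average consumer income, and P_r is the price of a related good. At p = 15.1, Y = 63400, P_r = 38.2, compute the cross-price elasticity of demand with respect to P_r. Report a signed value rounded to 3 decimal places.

-0.440

At the given values, D = 32450 − 1090(15.1) − 0.0815(63400) − 86.6(38.2) = 7515.78.
∂D/∂P_r = -86.6.
E = (-86.6) × (38.2/7515.78) = -0.44015…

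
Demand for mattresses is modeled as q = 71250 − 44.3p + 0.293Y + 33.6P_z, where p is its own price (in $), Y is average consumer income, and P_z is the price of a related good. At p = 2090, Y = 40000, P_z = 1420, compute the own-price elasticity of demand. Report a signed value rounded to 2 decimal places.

At the given values, q = 71250 − 44.3(2090) + 0.293(40000) + 33.6(1420) = 38095.
∂q/∂p = −44.3.
E = (-44.3) × (2090/38095) = -2.4304…

-2.43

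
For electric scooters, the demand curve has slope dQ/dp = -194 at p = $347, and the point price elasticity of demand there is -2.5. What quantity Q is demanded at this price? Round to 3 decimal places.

26927.200

Ed = (dQ/dp)·(p/Q) ⇒ Q = (dQ/dp)·p/Ed = (-194)·347/(-2.5) = 26927.2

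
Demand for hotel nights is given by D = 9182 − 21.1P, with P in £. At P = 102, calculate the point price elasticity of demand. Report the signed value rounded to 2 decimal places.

-0.31

dD/dP = −21.1. At P = 102, D = 9182 − 21.1(102) = 7029.8.
Ed = (dD/dP)·(P/D) = −21.1 × (102/7029.8) = -0.3061…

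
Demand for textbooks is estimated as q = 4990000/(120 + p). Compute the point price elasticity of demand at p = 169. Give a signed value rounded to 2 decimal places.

-0.58

dq/dp = −4990000/(120 + p)² = -59.7455. At p = 169, q = 17266.4.
Ed = (dq/dp)·(p/q) = (-59.7455) × (169/17266.4) = -0.5847…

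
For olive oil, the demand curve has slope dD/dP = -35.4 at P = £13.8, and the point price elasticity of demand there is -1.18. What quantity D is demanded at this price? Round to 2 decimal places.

414.00

Ed = (dD/dP)·(P/D) ⇒ D = (dD/dP)·P/Ed = (-35.4)·13.8/(-1.18) = 414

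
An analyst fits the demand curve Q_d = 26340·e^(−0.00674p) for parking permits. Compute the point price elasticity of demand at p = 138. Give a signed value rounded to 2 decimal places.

dQ_d/dp = −0.00674·Q_d = -70.0373. At p = 138, Q_d = 10391.3.
Ed = (dQ_d/dp)·(p/Q_d) = (-70.0373) × (138/10391.3) = -0.9301…

-0.93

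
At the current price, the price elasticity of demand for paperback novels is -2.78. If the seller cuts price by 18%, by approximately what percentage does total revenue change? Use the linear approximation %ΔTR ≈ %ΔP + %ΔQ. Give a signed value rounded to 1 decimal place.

+32.0%

%ΔQ ≈ Ed × %ΔP = (-2.78) × (-18%) = +50.0400%
%ΔTR ≈ %ΔP + %ΔQ = (-18%) + (+50.0400%) = +32.0400%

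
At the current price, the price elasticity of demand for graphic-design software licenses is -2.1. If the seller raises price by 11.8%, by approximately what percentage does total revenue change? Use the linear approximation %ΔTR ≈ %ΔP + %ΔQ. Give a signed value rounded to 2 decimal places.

%ΔQ ≈ Ed × %ΔP = (-2.1) × (+11.8%) = -24.7800%
%ΔTR ≈ %ΔP + %ΔQ = (+11.8%) + (-24.7800%) = -12.9800%

-12.98%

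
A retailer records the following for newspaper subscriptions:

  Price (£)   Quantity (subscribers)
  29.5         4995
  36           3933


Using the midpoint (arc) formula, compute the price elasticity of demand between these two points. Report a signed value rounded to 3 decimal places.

%ΔQ = (3933 − 4995) / [(4995 + 3933)/2] = -1062/4464 = -0.237903…
%ΔP = (36 − 29.5) / [(29.5 + 36)/2] = 6.5/32.75 = 0.198473…
Arc Ed = %ΔQ / %ΔP = (-1062/4464) / (6.5/32.75) = -1.19866…

-1.199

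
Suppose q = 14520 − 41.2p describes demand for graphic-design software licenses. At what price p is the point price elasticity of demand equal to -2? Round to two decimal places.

234.95

Ed = −41.2p/(14520 − 41.2p). Set this equal to -2:
41.2p = 2·(14520 − 41.2p) ⇒ 41.2p(1 + 2) = 2·14520
p = 2·14520 / (41.2·3) = 234.9514…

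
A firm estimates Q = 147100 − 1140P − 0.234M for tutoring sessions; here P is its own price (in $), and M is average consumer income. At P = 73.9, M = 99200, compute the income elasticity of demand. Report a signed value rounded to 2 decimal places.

-0.59

At the given values, Q = 147100 − 1140(73.9) − 0.234(99200) = 39641.2.
∂Q/∂M = -0.234.
E = (-0.234) × (99200/39641.2) = -0.5855…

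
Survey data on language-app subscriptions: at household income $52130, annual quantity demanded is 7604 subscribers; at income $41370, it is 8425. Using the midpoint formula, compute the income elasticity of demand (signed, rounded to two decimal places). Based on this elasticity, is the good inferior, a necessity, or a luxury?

%ΔQ = (8425 − 7604)/[( 7604 + 8425)/2] = 821/8014.5 = 0.102439…
%ΔIncome = (41370 − 52130)/[( 52130 + 41370)/2] = -10760/46750 = -0.230160…
E_income = (821/8014.5) / (-10760/46750) = -0.4450…
E_income < 0 ⇒ inferior good.

-0.45; inferior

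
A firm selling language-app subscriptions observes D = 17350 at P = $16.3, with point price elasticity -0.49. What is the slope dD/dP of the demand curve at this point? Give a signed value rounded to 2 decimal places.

-521.56

Ed = (dD/dP)·(P/D) ⇒ dD/dP = Ed·D/P = (-0.49)·17350/16.3 = -521.5644…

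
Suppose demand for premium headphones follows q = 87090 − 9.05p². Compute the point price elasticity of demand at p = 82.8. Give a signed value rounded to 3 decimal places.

-4.955

dq/dp = −2·9.05·p = -1498.68. At p = 82.8, q = 25044.648.
Ed = (dq/dp)·(p/q) = (-1498.68) × (82.8/25044.648) = -4.95477…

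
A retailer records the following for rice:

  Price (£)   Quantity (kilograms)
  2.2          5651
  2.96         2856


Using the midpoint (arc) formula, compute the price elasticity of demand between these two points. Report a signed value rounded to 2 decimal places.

%ΔQ = (2856 − 5651) / [(5651 + 2856)/2] = -2795/4253.5 = -0.657105…
%ΔP = (2.96 − 2.2) / [(2.2 + 2.96)/2] = 0.76/2.58 = 0.294573…
Arc Ed = %ΔQ / %ΔP = (-2795/4253.5) / (0.76/2.58) = -2.2307…

-2.23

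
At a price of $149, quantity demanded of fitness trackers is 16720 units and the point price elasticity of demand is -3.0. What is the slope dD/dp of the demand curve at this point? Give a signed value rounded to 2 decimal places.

Ed = (dD/dp)·(p/D) ⇒ dD/dp = Ed·D/p = (-3.0)·16720/149 = -336.6442…

-336.64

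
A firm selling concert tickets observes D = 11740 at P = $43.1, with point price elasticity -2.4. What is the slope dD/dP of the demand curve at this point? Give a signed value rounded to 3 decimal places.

-653.735

Ed = (dD/dP)·(P/D) ⇒ dD/dP = Ed·D/P = (-2.4)·11740/43.1 = -653.73549…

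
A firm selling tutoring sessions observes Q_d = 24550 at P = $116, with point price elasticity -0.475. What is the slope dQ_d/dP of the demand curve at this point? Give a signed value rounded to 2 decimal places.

-100.53

Ed = (dQ_d/dP)·(P/Q_d) ⇒ dQ_d/dP = Ed·Q_d/P = (-0.475)·24550/116 = -100.5280…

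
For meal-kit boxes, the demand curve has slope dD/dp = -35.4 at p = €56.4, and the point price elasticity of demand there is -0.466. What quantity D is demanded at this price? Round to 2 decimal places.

Ed = (dD/dp)·(p/D) ⇒ D = (dD/dp)·p/Ed = (-35.4)·56.4/(-0.466) = 4284.4635…

4284.46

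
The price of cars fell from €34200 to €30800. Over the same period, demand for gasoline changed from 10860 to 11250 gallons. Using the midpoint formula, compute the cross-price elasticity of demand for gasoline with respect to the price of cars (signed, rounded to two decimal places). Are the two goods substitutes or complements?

-0.34; complements

%ΔQ_{gasoline} = (11250 − 10860)/avg = 390/11055 = 0.035278…
%ΔP_{cars} = (30800 − 34200)/avg = -3400/32500 = -0.104615…
E_cross = (390/11055) / (-3400/32500) = -0.3372…
E_cross < 0 ⇒ the goods are complements.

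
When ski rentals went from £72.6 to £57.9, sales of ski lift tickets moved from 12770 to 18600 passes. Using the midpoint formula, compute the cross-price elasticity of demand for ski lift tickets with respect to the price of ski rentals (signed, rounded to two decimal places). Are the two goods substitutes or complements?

%ΔQ_{ski lift tickets} = (18600 − 12770)/avg = 5830/15685 = 0.371692…
%ΔP_{ski rentals} = (57.9 − 72.6)/avg = -14.7/65.25 = -0.225287…
E_cross = (5830/15685) / (-14.7/65.25) = -1.6498…
E_cross < 0 ⇒ the goods are complements.

-1.65; complements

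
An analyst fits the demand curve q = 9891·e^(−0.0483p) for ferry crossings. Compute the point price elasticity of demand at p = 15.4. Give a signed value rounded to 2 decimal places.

dq/dp = −0.0483·q = -227.065. At p = 15.4, q = 4701.14.
Ed = (dq/dp)·(p/q) = (-227.065) × (15.4/4701.14) = -0.7438…

-0.74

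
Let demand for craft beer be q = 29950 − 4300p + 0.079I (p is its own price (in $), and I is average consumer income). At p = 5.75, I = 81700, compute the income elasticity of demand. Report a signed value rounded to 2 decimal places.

At the given values, q = 29950 − 4300(5.75) + 0.079(81700) = 11679.3.
∂q/∂I = 0.079.
E = (0.079) × (81700/11679.3) = 0.5526…

0.55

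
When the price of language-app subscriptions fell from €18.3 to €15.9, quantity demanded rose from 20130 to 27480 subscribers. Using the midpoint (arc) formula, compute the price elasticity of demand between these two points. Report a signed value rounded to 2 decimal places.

%ΔQ = (27480 − 20130) / [(20130 + 27480)/2] = 7350/23805 = 0.308758…
%ΔP = (15.9 − 18.3) / [(18.3 + 15.9)/2] = -2.4/17.1 = -0.140350…
Arc Ed = %ΔQ / %ΔP = (7350/23805) / (-2.4/17.1) = -2.1999…

-2.20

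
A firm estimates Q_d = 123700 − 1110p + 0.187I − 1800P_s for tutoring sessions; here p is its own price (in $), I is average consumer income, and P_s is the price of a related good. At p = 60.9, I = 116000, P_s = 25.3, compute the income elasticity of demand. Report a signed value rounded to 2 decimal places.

0.67

At the given values, Q_d = 123700 − 1110(60.9) + 0.187(116000) − 1800(25.3) = 32253.
∂Q_d/∂I = 0.187.
E = (0.187) × (116000/32253) = 0.6725…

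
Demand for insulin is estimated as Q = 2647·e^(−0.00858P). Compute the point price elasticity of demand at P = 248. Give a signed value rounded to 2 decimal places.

dQ/dP = −0.00858·Q = -2.70478. At P = 248, Q = 315.243.
Ed = (dQ/dP)·(P/Q) = (-2.70478) × (248/315.243) = -2.1278…

-2.13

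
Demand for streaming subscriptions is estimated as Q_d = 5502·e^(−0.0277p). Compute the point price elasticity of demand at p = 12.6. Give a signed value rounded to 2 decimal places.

-0.35

dQ_d/dp = −0.0277·Q_d = -107.504. At p = 12.6, Q_d = 3881.
Ed = (dQ_d/dp)·(p/Q_d) = (-107.504) × (12.6/3881) = -0.3490…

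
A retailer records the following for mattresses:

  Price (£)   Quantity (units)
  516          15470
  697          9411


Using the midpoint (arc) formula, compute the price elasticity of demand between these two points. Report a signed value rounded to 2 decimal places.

%ΔQ = (9411 − 15470) / [(15470 + 9411)/2] = -6059/12440.5 = -0.487038…
%ΔP = (697 − 516) / [(516 + 697)/2] = 181/606.5 = 0.298433…
Arc Ed = %ΔQ / %ΔP = (-6059/12440.5) / (181/606.5) = -1.6319…

-1.63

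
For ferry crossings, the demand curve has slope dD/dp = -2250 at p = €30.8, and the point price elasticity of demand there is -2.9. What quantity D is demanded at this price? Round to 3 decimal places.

Ed = (dD/dp)·(p/D) ⇒ D = (dD/dp)·p/Ed = (-2250)·30.8/(-2.9) = 23896.55172…

23896.552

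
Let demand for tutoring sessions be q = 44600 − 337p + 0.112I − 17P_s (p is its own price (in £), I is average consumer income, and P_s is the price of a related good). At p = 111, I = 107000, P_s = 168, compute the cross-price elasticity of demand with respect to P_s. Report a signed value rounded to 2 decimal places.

At the given values, q = 44600 − 337(111) + 0.112(107000) − 17(168) = 16321.
∂q/∂P_s = -17.
E = (-17) × (168/16321) = -0.1749…

-0.17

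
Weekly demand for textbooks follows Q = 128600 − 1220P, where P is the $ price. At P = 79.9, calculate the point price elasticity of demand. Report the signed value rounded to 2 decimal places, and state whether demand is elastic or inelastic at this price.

dQ/dP = −1220. At P = 79.9, Q = 128600 − 1220(79.9) = 31122.
Ed = (dQ/dP)·(P/Q) = −1220 × (79.9/31122) = -3.1321…
|Ed| = 3.13 > 1, so demand is elastic.

-3.13; elastic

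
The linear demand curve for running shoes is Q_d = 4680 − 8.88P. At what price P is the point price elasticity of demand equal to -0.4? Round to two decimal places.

Ed = −8.88P/(4680 − 8.88P). Set this equal to -0.4:
8.88P = 0.4·(4680 − 8.88P) ⇒ 8.88P(1 + 0.4) = 0.4·4680
P = 0.4·4680 / (8.88·1.4) = 150.5791…

150.58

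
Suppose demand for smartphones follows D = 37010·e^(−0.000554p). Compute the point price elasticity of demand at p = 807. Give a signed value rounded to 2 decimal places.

-0.45

dD/dp = −0.000554·D = -13.1119. At p = 807, D = 23667.7.
Ed = (dD/dp)·(p/D) = (-13.1119) × (807/23667.7) = -0.4470…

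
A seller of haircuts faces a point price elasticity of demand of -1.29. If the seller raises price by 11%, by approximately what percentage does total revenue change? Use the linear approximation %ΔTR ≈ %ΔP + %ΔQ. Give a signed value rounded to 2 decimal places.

-3.19%

%ΔQ ≈ Ed × %ΔP = (-1.29) × (+11%) = -14.1900%
%ΔTR ≈ %ΔP + %ΔQ = (+11%) + (-14.1900%) = -3.1900%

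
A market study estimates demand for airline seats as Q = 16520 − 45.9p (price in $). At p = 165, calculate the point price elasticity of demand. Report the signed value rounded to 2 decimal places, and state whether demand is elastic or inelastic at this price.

dQ/dp = −45.9. At p = 165, Q = 16520 − 45.9(165) = 8946.5.
Ed = (dQ/dp)·(p/Q) = −45.9 × (165/8946.5) = -0.8465…
|Ed| = 0.85 < 1, so demand is inelastic.

-0.85; inelastic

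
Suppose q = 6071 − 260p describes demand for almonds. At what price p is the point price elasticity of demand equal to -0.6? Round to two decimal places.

8.76

Ed = −260p/(6071 − 260p). Set this equal to -0.6:
260p = 0.6·(6071 − 260p) ⇒ 260p(1 + 0.6) = 0.6·6071
p = 0.6·6071 / (260·1.6) = 8.7562…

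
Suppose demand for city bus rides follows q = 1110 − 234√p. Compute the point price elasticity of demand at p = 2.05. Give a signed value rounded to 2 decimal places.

-0.22

dq/dp = −234/(2√p) = -81.7163. At p = 2.05, q = 774.963.
Ed = (dq/dp)·(p/q) = (-81.7163) × (2.05/774.963) = -0.2161…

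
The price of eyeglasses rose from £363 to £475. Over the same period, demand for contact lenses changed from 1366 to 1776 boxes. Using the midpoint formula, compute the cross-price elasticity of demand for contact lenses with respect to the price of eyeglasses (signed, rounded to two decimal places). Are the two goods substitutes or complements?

%ΔQ_{contact lenses} = (1776 − 1366)/avg = 410/1571 = 0.260980…
%ΔP_{eyeglasses} = (475 − 363)/avg = 112/419 = 0.267303…
E_cross = (410/1571) / (112/419) = 0.9763…
E_cross > 0 ⇒ the goods are substitutes.

0.98; substitutes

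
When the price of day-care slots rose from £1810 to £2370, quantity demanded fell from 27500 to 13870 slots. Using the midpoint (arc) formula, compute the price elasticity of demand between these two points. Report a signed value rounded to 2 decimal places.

%ΔQ = (13870 − 27500) / [(27500 + 13870)/2] = -13630/20685 = -0.658931…
%ΔP = (2370 − 1810) / [(1810 + 2370)/2] = 560/2090 = 0.267942…
Arc Ed = %ΔQ / %ΔP = (-13630/20685) / (560/2090) = -2.4592…

-2.46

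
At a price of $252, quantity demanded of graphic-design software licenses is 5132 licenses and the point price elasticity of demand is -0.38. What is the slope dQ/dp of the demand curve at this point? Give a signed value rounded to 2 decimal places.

Ed = (dQ/dp)·(p/Q) ⇒ dQ/dp = Ed·Q/p = (-0.38)·5132/252 = -7.7387…

-7.74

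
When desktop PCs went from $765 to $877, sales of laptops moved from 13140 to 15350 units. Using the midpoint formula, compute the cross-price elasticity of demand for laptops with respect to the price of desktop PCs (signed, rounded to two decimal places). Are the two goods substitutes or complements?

1.14; substitutes

%ΔQ_{laptops} = (15350 − 13140)/avg = 2210/14245 = 0.155142…
%ΔP_{desktop PCs} = (877 − 765)/avg = 112/821 = 0.136419…
E_cross = (2210/14245) / (112/821) = 1.1372…
E_cross > 0 ⇒ the goods are substitutes.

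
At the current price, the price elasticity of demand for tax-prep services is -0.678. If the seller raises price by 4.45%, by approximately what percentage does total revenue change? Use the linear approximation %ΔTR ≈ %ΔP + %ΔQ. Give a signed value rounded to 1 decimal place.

+1.4%

%ΔQ ≈ Ed × %ΔP = (-0.678) × (+4.45%) = -3.0171%
%ΔTR ≈ %ΔP + %ΔQ = (+4.45%) + (-3.0171%) = +1.4329%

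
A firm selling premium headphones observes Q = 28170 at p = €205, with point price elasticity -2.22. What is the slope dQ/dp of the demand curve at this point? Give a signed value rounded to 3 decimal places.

Ed = (dQ/dp)·(p/Q) ⇒ dQ/dp = Ed·Q/p = (-2.22)·28170/205 = -305.06048…

-305.060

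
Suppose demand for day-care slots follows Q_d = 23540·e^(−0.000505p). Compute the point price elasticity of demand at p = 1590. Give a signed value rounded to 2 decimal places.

dQ_d/dp = −0.000505·Q_d = -5.32575. At p = 1590, Q_d = 10546.
Ed = (dQ_d/dp)·(p/Q_d) = (-5.32575) × (1590/10546) = -0.8029…

-0.80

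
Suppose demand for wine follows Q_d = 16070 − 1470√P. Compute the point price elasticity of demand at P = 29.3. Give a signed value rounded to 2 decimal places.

-0.49

dQ_d/dP = −1470/(2√P) = -135.786. At P = 29.3, Q_d = 8112.97.
Ed = (dQ_d/dP)·(P/Q_d) = (-135.786) × (29.3/8112.97) = -0.4903…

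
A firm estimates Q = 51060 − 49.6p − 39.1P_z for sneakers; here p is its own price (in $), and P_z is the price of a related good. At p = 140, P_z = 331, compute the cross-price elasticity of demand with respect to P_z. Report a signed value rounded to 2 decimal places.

At the given values, Q = 51060 − 49.6(140) − 39.1(331) = 31173.9.
∂Q/∂P_z = -39.1.
E = (-39.1) × (331/31173.9) = -0.4151…

-0.42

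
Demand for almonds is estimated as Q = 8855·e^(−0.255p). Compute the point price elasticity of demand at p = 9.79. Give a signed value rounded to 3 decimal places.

dQ/dp = −0.255·Q = -186.009. At p = 9.79, Q = 729.448.
Ed = (dQ/dp)·(p/Q) = (-186.009) × (9.79/729.448) = -2.49645

-2.496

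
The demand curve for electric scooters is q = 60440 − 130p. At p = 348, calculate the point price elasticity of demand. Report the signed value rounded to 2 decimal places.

-2.98

dq/dp = −130. At p = 348, q = 60440 − 130(348) = 15200.
Ed = (dq/dp)·(p/q) = −130 × (348/15200) = -2.9763…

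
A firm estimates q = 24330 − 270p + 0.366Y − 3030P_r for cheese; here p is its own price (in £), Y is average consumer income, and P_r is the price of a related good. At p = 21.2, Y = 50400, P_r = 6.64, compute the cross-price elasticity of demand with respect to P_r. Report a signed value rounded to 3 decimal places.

At the given values, q = 24330 − 270(21.2) + 0.366(50400) − 3030(6.64) = 16933.2.
∂q/∂P_r = -3030.
E = (-3030) × (6.64/16933.2) = -1.18815…

-1.188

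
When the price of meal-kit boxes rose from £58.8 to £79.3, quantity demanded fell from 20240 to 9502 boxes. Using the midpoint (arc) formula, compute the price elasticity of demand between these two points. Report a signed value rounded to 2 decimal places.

%ΔQ = (9502 − 20240) / [(20240 + 9502)/2] = -10738/14871 = -0.722076…
%ΔP = (79.3 − 58.8) / [(58.8 + 79.3)/2] = 20.5/69.05 = 0.296886…
Arc Ed = %ΔQ / %ΔP = (-10738/14871) / (20.5/69.05) = -2.4321…

-2.43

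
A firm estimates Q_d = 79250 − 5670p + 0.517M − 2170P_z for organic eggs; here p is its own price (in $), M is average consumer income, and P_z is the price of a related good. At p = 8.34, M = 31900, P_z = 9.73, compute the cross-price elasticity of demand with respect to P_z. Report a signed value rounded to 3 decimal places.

At the given values, Q_d = 79250 − 5670(8.34) + 0.517(31900) − 2170(9.73) = 27340.4.
∂Q_d/∂P_z = -2170.
E = (-2170) × (9.73/27340.4) = -0.77226…

-0.772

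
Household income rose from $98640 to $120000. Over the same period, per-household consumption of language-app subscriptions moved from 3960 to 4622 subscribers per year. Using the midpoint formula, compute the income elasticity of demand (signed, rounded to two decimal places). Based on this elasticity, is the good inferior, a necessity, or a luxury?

0.79; necessity

%ΔQ = (4622 − 3960)/[( 3960 + 4622)/2] = 662/4291 = 0.154276…
%ΔIncome = (120000 − 98640)/[( 98640 + 120000)/2] = 21360/109320 = 0.195389…
E_income = (662/4291) / (21360/109320) = 0.7895…
0 < E_income < 1 ⇒ normal good, necessity.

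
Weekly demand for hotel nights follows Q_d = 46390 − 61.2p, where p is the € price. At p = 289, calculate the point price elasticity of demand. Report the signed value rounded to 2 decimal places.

dQ_d/dp = −61.2. At p = 289, Q_d = 46390 − 61.2(289) = 28703.2.
Ed = (dQ_d/dp)·(p/Q_d) = −61.2 × (289/28703.2) = -0.6161…

-0.62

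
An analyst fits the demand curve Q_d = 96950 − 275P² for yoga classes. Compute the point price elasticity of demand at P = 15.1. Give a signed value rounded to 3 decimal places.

-3.662

dQ_d/dP = −2·275·P = -8305. At P = 15.1, Q_d = 34247.25.
Ed = (dQ_d/dP)·(P/Q_d) = (-8305) × (15.1/34247.25) = -3.66176…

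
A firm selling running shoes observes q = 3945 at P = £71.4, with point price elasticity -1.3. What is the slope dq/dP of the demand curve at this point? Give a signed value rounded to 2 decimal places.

Ed = (dq/dP)·(P/q) ⇒ dq/dP = Ed·q/P = (-1.3)·3945/71.4 = -71.8277…

-71.83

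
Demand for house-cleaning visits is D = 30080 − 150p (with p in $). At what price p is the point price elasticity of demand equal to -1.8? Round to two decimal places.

Ed = −150p/(30080 − 150p). Set this equal to -1.8:
150p = 1.8·(30080 − 150p) ⇒ 150p(1 + 1.8) = 1.8·30080
p = 1.8·30080 / (150·2.8) = 128.9142…

128.91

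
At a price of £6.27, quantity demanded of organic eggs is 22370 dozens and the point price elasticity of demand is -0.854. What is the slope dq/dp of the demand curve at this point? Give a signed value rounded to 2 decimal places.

Ed = (dq/dp)·(p/q) ⇒ dq/dp = Ed·q/p = (-0.854)·22370/6.27 = -3046.8867…

-3046.89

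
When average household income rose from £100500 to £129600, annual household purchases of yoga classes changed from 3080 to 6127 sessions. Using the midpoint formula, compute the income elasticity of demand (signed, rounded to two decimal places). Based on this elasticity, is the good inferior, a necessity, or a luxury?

2.62; luxury

%ΔQ = (6127 − 3080)/[( 3080 + 6127)/2] = 3047/4603.5 = 0.661887…
%ΔIncome = (129600 − 100500)/[( 100500 + 129600)/2] = 29100/115050 = 0.252933…
E_income = (3047/4603.5) / (29100/115050) = 2.6168…
E_income > 1 ⇒ normal good, luxury.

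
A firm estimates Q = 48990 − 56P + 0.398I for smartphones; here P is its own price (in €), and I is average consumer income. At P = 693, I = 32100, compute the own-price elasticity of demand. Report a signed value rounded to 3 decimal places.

At the given values, Q = 48990 − 56(693) + 0.398(32100) = 22957.8.
∂Q/∂P = −56.
E = (-56) × (693/22957.8) = -1.69040…

-1.690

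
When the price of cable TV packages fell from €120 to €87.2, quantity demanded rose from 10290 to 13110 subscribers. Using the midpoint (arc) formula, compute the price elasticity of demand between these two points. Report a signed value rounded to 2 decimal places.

-0.76

%ΔQ = (13110 − 10290) / [(10290 + 13110)/2] = 2820/11700 = 0.241025…
%ΔP = (87.2 − 120) / [(120 + 87.2)/2] = -32.8/103.6 = -0.316602…
Arc Ed = %ΔQ / %ΔP = (2820/11700) / (-32.8/103.6) = -0.7612…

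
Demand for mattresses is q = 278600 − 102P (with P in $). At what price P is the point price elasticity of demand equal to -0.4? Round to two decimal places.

Ed = −102P/(278600 − 102P). Set this equal to -0.4:
102P = 0.4·(278600 − 102P) ⇒ 102P(1 + 0.4) = 0.4·278600
P = 0.4·278600 / (102·1.4) = 780.3921…

780.39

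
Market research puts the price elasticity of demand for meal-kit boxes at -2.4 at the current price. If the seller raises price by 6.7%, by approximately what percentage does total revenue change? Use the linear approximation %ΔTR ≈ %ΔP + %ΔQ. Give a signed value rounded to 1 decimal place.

%ΔQ ≈ Ed × %ΔP = (-2.4) × (+6.7%) = -16.0800%
%ΔTR ≈ %ΔP + %ΔQ = (+6.7%) + (-16.0800%) = -9.3800%

-9.4%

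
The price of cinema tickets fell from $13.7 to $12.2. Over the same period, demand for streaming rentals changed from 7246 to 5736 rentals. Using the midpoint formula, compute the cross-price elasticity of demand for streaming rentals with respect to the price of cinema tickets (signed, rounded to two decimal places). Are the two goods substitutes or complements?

%ΔQ_{streaming rentals} = (5736 − 7246)/avg = -1510/6491 = -0.232629…
%ΔP_{cinema tickets} = (12.2 − 13.7)/avg = -1.5/12.95 = -0.115830…
E_cross = (-1510/6491) / (-1.5/12.95) = 2.0083…
E_cross > 0 ⇒ the goods are substitutes.

2.01; substitutes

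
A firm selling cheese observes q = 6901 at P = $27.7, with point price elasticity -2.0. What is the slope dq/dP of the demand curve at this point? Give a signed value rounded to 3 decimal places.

-498.267

Ed = (dq/dP)·(P/q) ⇒ dq/dP = Ed·q/P = (-2.0)·6901/27.7 = -498.26714…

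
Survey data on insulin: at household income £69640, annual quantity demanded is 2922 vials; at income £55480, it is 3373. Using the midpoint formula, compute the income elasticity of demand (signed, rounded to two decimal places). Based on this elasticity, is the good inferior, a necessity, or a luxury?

-0.63; inferior

%ΔQ = (3373 − 2922)/[( 2922 + 3373)/2] = 451/3147.5 = 0.143288…
%ΔIncome = (55480 − 69640)/[( 69640 + 55480)/2] = -14160/62560 = -0.226342…
E_income = (451/3147.5) / (-14160/62560) = -0.6330…
E_income < 0 ⇒ inferior good.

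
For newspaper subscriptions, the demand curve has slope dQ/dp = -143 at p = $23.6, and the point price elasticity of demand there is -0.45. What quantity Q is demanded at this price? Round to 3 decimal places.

7499.556

Ed = (dQ/dp)·(p/Q) ⇒ Q = (dQ/dp)·p/Ed = (-143)·23.6/(-0.45) = 7499.55555…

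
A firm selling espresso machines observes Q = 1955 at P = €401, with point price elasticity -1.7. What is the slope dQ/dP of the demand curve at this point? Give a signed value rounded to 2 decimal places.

Ed = (dQ/dP)·(P/Q) ⇒ dQ/dP = Ed·Q/P = (-1.7)·1955/401 = -8.2880…

-8.29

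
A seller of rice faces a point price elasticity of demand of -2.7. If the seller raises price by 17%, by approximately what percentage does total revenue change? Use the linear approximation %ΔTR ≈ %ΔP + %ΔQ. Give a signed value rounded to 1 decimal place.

%ΔQ ≈ Ed × %ΔP = (-2.7) × (+17%) = -45.9000%
%ΔTR ≈ %ΔP + %ΔQ = (+17%) + (-45.9000%) = -28.9000%

-28.9%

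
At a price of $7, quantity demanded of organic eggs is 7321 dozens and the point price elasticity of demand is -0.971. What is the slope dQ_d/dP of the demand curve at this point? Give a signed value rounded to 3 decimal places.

Ed = (dQ_d/dP)·(P/Q_d) ⇒ dQ_d/dP = Ed·Q_d/P = (-0.971)·7321/7 = -1015.52728…

-1015.527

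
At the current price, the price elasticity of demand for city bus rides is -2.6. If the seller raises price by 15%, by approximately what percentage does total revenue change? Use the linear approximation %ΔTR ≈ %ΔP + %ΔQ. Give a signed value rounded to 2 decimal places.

%ΔQ ≈ Ed × %ΔP = (-2.6) × (+15%) = -39.0000%
%ΔTR ≈ %ΔP + %ΔQ = (+15%) + (-39.0000%) = -24.0000%

-24.00%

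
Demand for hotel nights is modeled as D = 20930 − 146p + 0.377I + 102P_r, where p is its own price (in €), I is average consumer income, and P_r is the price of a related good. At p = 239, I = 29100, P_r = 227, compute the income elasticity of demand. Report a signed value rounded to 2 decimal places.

At the given values, D = 20930 − 146(239) + 0.377(29100) + 102(227) = 20160.7.
∂D/∂I = 0.377.
E = (0.377) × (29100/20160.7) = 0.5441…

0.54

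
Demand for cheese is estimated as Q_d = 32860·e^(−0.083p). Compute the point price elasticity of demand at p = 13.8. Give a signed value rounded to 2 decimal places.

-1.15

dQ_d/dp = −0.083·Q_d = -867.57. At p = 13.8, Q_d = 10452.7.
Ed = (dQ_d/dp)·(p/Q_d) = (-867.57) × (13.8/10452.7) = -1.1454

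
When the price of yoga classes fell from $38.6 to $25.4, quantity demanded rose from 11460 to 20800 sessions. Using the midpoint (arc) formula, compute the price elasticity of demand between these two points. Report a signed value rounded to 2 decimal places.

-1.40

%ΔQ = (20800 − 11460) / [(11460 + 20800)/2] = 9340/16130 = 0.579045…
%ΔP = (25.4 − 38.6) / [(38.6 + 25.4)/2] = -13.2/32 = -0.4125
Arc Ed = %ΔQ / %ΔP = (9340/16130) / (-13.2/32) = -1.4037…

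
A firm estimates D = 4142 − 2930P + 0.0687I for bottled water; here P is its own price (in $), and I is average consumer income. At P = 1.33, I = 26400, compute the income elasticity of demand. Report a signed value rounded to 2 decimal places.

0.88

At the given values, D = 4142 − 2930(1.33) + 0.0687(26400) = 2058.78.
∂D/∂I = 0.0687.
E = (0.0687) × (26400/2058.78) = 0.8809…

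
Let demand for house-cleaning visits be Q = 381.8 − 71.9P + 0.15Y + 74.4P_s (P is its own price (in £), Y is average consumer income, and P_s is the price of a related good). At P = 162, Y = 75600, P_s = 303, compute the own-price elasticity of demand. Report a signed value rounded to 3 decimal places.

At the given values, Q = 381.8 − 71.9(162) + 0.15(75600) + 74.4(303) = 22617.2.
∂Q/∂P = −71.9.
E = (-71.9) × (162/22617.2) = -0.51499…

-0.515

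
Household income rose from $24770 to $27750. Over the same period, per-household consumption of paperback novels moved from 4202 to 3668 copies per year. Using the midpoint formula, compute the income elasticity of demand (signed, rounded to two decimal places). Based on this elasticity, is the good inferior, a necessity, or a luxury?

%ΔQ = (3668 − 4202)/[( 4202 + 3668)/2] = -534/3935 = -0.135705…
%ΔIncome = (27750 − 24770)/[( 24770 + 27750)/2] = 2980/26260 = 0.113480…
E_income = (-534/3935) / (2980/26260) = -1.1958…
E_income < 0 ⇒ inferior good.

-1.20; inferior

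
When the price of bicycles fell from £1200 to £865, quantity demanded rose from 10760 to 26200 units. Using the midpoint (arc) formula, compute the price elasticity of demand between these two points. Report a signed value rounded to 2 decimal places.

-2.58

%ΔQ = (26200 − 10760) / [(10760 + 26200)/2] = 15440/18480 = 0.835497…
%ΔP = (865 − 1200) / [(1200 + 865)/2] = -335/1032.5 = -0.324455…
Arc Ed = %ΔQ / %ΔP = (15440/18480) / (-335/1032.5) = -2.5750…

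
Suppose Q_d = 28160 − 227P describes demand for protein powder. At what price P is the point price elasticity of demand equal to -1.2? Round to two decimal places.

Ed = −227P/(28160 − 227P). Set this equal to -1.2:
227P = 1.2·(28160 − 227P) ⇒ 227P(1 + 1.2) = 1.2·28160
P = 1.2·28160 / (227·2.2) = 67.6651…

67.67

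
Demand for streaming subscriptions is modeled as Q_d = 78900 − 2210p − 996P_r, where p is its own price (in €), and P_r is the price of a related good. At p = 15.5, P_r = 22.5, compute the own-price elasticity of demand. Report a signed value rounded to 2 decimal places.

At the given values, Q_d = 78900 − 2210(15.5) − 996(22.5) = 22235.
∂Q_d/∂p = −2210.
E = (-2210) × (15.5/22235) = -1.5405…

-1.54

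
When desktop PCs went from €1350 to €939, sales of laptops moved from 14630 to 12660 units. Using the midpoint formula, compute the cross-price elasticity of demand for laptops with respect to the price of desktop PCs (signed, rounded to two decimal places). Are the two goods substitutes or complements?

0.40; substitutes

%ΔQ_{laptops} = (12660 − 14630)/avg = -1970/13645 = -0.144375…
%ΔP_{desktop PCs} = (939 − 1350)/avg = -411/1144.5 = -0.359108…
E_cross = (-1970/13645) / (-411/1144.5) = 0.4020…
E_cross > 0 ⇒ the goods are substitutes.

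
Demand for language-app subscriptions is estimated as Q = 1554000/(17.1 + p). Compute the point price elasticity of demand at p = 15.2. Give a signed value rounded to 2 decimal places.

dQ/dp = −1554000/(17.1 + p)² = -1489.52. At p = 15.2, Q = 48111.5.
Ed = (dQ/dp)·(p/Q) = (-1489.52) × (15.2/48111.5) = -0.4705…

-0.47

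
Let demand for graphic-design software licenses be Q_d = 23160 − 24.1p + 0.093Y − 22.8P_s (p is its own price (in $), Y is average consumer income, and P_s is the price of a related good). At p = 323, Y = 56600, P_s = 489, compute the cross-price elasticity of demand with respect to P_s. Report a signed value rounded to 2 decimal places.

At the given values, Q_d = 23160 − 24.1(323) + 0.093(56600) − 22.8(489) = 9490.3.
∂Q_d/∂P_s = -22.8.
E = (-22.8) × (489/9490.3) = -1.1747…

-1.17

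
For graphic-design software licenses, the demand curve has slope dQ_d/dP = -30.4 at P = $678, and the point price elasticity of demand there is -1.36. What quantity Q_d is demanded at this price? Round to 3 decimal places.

Ed = (dQ_d/dP)·(P/Q_d) ⇒ Q_d = (dQ_d/dP)·P/Ed = (-30.4)·678/(-1.36) = 15155.29411…

15155.294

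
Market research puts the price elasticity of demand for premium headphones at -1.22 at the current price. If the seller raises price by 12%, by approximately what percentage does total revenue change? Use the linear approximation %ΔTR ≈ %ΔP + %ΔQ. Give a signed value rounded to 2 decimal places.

-2.64%

%ΔQ ≈ Ed × %ΔP = (-1.22) × (+12%) = -14.6400%
%ΔTR ≈ %ΔP + %ΔQ = (+12%) + (-14.6400%) = -2.6400%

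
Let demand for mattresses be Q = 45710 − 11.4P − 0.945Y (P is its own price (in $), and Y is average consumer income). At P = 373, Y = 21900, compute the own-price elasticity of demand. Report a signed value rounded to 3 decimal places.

At the given values, Q = 45710 − 11.4(373) − 0.945(21900) = 20762.3.
∂Q/∂P = −11.4.
E = (-11.4) × (373/20762.3) = -0.20480…

-0.205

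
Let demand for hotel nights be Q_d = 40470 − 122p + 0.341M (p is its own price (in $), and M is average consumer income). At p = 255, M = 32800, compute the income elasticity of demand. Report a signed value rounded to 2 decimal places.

0.54

At the given values, Q_d = 40470 − 122(255) + 0.341(32800) = 20544.8.
∂Q_d/∂M = 0.341.
E = (0.341) × (32800/20544.8) = 0.5444…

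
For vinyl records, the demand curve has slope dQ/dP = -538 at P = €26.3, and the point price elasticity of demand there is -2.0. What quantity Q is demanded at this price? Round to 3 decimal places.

Ed = (dQ/dP)·(P/Q) ⇒ Q = (dQ/dP)·P/Ed = (-538)·26.3/(-2.0) = 7074.7

7074.700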